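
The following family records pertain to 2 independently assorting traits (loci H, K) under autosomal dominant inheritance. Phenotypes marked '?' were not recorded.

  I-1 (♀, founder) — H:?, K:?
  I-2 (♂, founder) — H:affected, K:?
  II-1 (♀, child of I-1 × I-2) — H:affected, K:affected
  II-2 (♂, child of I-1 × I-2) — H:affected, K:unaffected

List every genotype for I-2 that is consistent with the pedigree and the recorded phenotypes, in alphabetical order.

H/I-1 ? ·: hh|Hh|HH
H/I-2 aff ·: Hh|HH
H/II-1 aff I-1×I-2: Hh|HH
H/II-2 aff I-1×I-2: Hh|HH
⇒ H over [I-1,I-2,II-1,II-2]: 15 consistent
K/I-1 ? ·: kk|Kk
K/I-2 ? ·: kk|Kk
K/II-1 aff I-1×I-2: Kk|KK
K/II-2 un I-1×I-2: kk
⇒ K over [I-1,I-2,II-1,II-2]: 4 consistent

I-2 ∈ {HH Kk, HH kk, Hh Kk, Hh kk}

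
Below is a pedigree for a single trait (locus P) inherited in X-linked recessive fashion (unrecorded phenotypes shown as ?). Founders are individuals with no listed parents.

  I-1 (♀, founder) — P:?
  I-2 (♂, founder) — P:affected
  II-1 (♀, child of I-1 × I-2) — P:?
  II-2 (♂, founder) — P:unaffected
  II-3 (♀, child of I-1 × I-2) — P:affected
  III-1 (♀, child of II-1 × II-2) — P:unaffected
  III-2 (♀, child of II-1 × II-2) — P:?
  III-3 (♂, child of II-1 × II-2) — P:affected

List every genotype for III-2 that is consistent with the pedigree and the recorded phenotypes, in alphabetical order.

P/I-1 ? ·: X^PX^p|X^pX^p
P/I-2 aff ·: X^pY
P/II-1 ? I-1×I-2: X^PX^p|X^pX^p
P/II-2 un ·: X^PY
P/II-3 aff I-1×I-2: X^pX^p
P/III-1 un II-1×II-2: X^PX^P|X^PX^p
P/III-2 ? II-1×II-2: X^PX^P|X^PX^p
P/III-3 aff II-1×II-2: X^pY
⇒ P over [I-1,I-2,II-1,II-2,II-3,III-1,III-2,III-3]: 6 consistent

III-2 ∈ {X^PX^P, X^PX^p}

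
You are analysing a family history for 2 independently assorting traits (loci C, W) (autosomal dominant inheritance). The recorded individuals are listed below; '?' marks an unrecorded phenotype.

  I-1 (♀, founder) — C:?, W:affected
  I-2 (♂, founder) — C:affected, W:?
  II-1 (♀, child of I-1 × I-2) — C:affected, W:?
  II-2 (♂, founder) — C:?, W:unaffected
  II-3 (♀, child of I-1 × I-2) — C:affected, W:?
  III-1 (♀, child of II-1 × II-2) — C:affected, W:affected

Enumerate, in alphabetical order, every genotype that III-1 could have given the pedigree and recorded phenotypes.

C/I-1 ? ·: cc|Cc|CC
C/I-2 aff ·: Cc|CC
C/II-1 aff I-1×I-2: Cc|CC
C/II-2 ? ·: cc|Cc|CC
C/II-3 aff I-1×I-2: Cc|CC
C/III-1 aff II-1×II-2: Cc|CC
⇒ C over [I-1,I-2,II-1,II-2,II-3,III-1]: 68 consistent
W/I-1 aff ·: Ww|WW
W/I-2 ? ·: ww|Ww|WW
W/II-1 ? I-1×I-2: Ww|WW
W/II-2 un ·: ww
W/II-3 ? I-1×I-2: ww|Ww|WW
W/III-1 aff II-1×II-2: Ww
⇒ W over [I-1,I-2,II-1,II-2,II-3,III-1]: 18 consistent

III-1 ∈ {CC Ww, Cc Ww}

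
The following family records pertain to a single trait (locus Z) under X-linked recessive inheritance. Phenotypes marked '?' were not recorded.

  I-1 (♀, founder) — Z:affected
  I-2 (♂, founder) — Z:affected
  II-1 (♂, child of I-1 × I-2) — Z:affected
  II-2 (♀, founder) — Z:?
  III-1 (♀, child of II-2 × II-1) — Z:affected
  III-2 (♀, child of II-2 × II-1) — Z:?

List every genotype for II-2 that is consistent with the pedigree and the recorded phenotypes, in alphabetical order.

II-2 ∈ {X^ZX^z, X^zX^z}

Z/I-1 aff ·: X^zX^z
Z/I-2 aff ·: X^zY
Z/II-1 aff I-1×I-2: X^zY
Z/II-2 ? ·: X^ZX^z|X^zX^z
Z/III-1 aff II-2×II-1: X^zX^z
Z/III-2 ? II-2×II-1: X^ZX^z|X^zX^z
⇒ Z over [I-1,I-2,II-1,II-2,III-1,III-2]: 3 consistent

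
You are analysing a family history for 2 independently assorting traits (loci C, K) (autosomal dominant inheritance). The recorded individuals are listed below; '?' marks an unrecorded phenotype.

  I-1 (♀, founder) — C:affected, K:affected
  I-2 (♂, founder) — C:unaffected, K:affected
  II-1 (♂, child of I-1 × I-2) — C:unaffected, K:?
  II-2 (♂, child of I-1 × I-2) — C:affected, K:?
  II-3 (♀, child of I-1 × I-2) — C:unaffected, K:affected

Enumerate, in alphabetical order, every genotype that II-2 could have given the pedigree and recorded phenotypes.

C/I-1 aff ·: Cc
C/I-2 un ·: cc
C/II-1 un I-1×I-2: cc
C/II-2 aff I-1×I-2: Cc
C/II-3 un I-1×I-2: cc
⇒ C over [I-1,I-2,II-1,II-2,II-3]: 1 consistent
K/I-1 aff ·: Kk|KK
K/I-2 aff ·: Kk|KK
K/II-1 ? I-1×I-2: kk|Kk|KK
K/II-2 ? I-1×I-2: kk|Kk|KK
K/II-3 aff I-1×I-2: Kk|KK
⇒ K over [I-1,I-2,II-1,II-2,II-3]: 35 consistent

II-2 ∈ {Cc KK, Cc Kk, Cc kk}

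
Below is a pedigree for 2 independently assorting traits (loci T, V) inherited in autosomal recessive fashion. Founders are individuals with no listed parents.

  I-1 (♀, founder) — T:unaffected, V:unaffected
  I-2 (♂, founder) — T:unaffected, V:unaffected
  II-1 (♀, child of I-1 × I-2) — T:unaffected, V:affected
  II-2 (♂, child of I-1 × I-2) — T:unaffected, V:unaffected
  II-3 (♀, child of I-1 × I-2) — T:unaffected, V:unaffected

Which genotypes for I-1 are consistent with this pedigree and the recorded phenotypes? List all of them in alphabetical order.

I-1 ∈ {TT Vv, Tt Vv}

T/I-1 un ·: TT|Tt
T/I-2 un ·: TT|Tt
T/II-1 un I-1×I-2: TT|Tt
T/II-2 un I-1×I-2: TT|Tt
T/II-3 un I-1×I-2: TT|Tt
⇒ T over [I-1,I-2,II-1,II-2,II-3]: 25 consistent
V/I-1 un ·: Vv
V/I-2 un ·: Vv
V/II-1 aff I-1×I-2: vv
V/II-2 un I-1×I-2: VV|Vv
V/II-3 un I-1×I-2: VV|Vv
⇒ V over [I-1,I-2,II-1,II-2,II-3]: 4 consistent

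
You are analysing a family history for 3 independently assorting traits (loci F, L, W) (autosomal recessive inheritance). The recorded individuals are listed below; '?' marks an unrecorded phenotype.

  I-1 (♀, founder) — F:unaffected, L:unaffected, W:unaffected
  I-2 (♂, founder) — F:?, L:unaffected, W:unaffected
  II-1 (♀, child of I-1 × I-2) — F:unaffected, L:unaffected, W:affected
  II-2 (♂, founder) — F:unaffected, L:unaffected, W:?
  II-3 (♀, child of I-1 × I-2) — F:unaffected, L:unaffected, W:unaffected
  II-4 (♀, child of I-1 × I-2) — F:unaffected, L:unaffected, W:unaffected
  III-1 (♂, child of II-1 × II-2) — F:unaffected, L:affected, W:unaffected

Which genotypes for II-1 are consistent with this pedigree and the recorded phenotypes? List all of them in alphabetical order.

II-1 ∈ {FF Ll ww, Ff Ll ww}

F/I-1 un ·: FF|Ff
F/I-2 ? ·: FF|Ff|ff
F/II-1 un I-1×I-2: FF|Ff
F/II-2 un ·: FF|Ff
F/II-3 un I-1×I-2: FF|Ff
F/II-4 un I-1×I-2: FF|Ff
F/III-1 un II-1×II-2: FF|Ff
⇒ F over [I-1,I-2,II-1,II-2,II-3,II-4,III-1]: 95 consistent
L/I-1 un ·: LL|Ll
L/I-2 un ·: LL|Ll
L/II-1 un I-1×I-2: Ll
L/II-2 un ·: Ll
L/II-3 un I-1×I-2: LL|Ll
L/II-4 un I-1×I-2: LL|Ll
L/III-1 aff II-1×II-2: ll
⇒ L over [I-1,I-2,II-1,II-2,II-3,II-4,III-1]: 12 consistent
W/I-1 un ·: Ww
W/I-2 un ·: Ww
W/II-1 aff I-1×I-2: ww
W/II-2 ? ·: WW|Ww
W/II-3 un I-1×I-2: WW|Ww
W/II-4 un I-1×I-2: WW|Ww
W/III-1 un II-1×II-2: Ww
⇒ W over [I-1,I-2,II-1,II-2,II-3,II-4,III-1]: 8 consistent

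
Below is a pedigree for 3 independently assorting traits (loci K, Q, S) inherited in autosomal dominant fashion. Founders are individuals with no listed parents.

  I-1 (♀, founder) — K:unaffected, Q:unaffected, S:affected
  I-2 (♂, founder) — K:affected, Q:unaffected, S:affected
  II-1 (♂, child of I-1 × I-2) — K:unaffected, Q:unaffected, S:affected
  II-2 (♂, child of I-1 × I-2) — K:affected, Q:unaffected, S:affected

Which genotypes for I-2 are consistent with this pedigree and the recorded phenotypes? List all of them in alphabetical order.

I-2 ∈ {Kk qq SS, Kk qq Ss}

K/I-1 un ·: kk
K/I-2 aff ·: Kk
K/II-1 un I-1×I-2: kk
K/II-2 aff I-1×I-2: Kk
⇒ K over [I-1,I-2,II-1,II-2]: 1 consistent
Q/I-1 un ·: qq
Q/I-2 un ·: qq
Q/II-1 un I-1×I-2: qq
Q/II-2 un I-1×I-2: qq
⇒ Q over [I-1,I-2,II-1,II-2]: 1 consistent
S/I-1 aff ·: Ss|SS
S/I-2 aff ·: Ss|SS
S/II-1 aff I-1×I-2: Ss|SS
S/II-2 aff I-1×I-2: Ss|SS
⇒ S over [I-1,I-2,II-1,II-2]: 13 consistent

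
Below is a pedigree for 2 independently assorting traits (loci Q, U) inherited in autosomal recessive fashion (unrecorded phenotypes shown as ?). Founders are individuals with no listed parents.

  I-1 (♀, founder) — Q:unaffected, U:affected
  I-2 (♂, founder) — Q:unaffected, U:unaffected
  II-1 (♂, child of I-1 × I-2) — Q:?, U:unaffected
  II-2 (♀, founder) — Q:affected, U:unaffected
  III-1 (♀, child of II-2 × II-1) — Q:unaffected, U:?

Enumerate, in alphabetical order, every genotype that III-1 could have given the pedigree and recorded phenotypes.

Q/I-1 un ·: QQ|Qq
Q/I-2 un ·: QQ|Qq
Q/II-1 ? I-1×I-2: QQ|Qq
Q/II-2 aff ·: qq
Q/III-1 un II-2×II-1: Qq
⇒ Q over [I-1,I-2,II-1,II-2,III-1]: 7 consistent
U/I-1 aff ·: uu
U/I-2 un ·: UU|Uu
U/II-1 un I-1×I-2: Uu
U/II-2 un ·: UU|Uu
U/III-1 ? II-2×II-1: UU|Uu|uu
⇒ U over [I-1,I-2,II-1,II-2,III-1]: 10 consistent

III-1 ∈ {Qq UU, Qq Uu, Qq uu}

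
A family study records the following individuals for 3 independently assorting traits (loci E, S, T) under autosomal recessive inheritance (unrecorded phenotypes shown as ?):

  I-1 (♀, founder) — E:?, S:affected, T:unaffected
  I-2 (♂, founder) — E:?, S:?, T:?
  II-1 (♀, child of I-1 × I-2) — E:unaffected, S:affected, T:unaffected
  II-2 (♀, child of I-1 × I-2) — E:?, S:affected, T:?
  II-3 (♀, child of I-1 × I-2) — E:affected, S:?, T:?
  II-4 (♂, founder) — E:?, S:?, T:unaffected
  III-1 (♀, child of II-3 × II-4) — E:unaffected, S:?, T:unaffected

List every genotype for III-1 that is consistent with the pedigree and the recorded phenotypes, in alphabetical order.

E/I-1 ? ·: Ee|ee
E/I-2 ? ·: Ee|ee
E/II-1 un I-1×I-2: EE|Ee
E/II-2 ? I-1×I-2: EE|Ee|ee
E/II-3 aff I-1×I-2: ee
E/II-4 ? ·: EE|Ee
E/III-1 un II-3×II-4: Ee
⇒ E over [I-1,I-2,II-1,II-2,II-3,II-4,III-1]: 20 consistent
S/I-1 aff ·: ss
S/I-2 ? ·: Ss|ss
S/II-1 aff I-1×I-2: ss
S/II-2 aff I-1×I-2: ss
S/II-3 ? I-1×I-2: Ss|ss
S/II-4 ? ·: SS|Ss|ss
S/III-1 ? II-3×II-4: SS|Ss|ss
⇒ S over [I-1,I-2,II-1,II-2,II-3,II-4,III-1]: 15 consistent
T/I-1 un ·: TT|Tt
T/I-2 ? ·: TT|Tt|tt
T/II-1 un I-1×I-2: TT|Tt
T/II-2 ? I-1×I-2: TT|Tt|tt
T/II-3 ? I-1×I-2: TT|Tt|tt
T/II-4 un ·: TT|Tt
T/III-1 un II-3×II-4: TT|Tt
⇒ T over [I-1,I-2,II-1,II-2,II-3,II-4,III-1]: 129 consistent

III-1 ∈ {Ee SS TT, Ee SS Tt, Ee Ss TT, Ee Ss Tt, Ee ss TT, Ee ss Tt}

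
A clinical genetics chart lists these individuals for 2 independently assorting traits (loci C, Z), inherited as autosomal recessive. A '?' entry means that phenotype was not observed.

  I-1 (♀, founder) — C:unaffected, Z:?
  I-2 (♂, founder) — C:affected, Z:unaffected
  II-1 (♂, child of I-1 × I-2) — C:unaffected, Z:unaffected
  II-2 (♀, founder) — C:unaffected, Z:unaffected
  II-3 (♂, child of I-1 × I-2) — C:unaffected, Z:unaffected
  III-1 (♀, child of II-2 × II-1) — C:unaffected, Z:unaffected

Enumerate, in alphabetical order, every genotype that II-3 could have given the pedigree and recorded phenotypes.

C/I-1 un ·: CC|Cc
C/I-2 aff ·: cc
C/II-1 un I-1×I-2: Cc
C/II-2 un ·: CC|Cc
C/II-3 un I-1×I-2: Cc
C/III-1 un II-2×II-1: CC|Cc
⇒ C over [I-1,I-2,II-1,II-2,II-3,III-1]: 8 consistent
Z/I-1 ? ·: ZZ|Zz|zz
Z/I-2 un ·: ZZ|Zz
Z/II-1 un I-1×I-2: ZZ|Zz
Z/II-2 un ·: ZZ|Zz
Z/II-3 un I-1×I-2: ZZ|Zz
Z/III-1 un II-2×II-1: ZZ|Zz
⇒ Z over [I-1,I-2,II-1,II-2,II-3,III-1]: 53 consistent

II-3 ∈ {Cc ZZ, Cc Zz}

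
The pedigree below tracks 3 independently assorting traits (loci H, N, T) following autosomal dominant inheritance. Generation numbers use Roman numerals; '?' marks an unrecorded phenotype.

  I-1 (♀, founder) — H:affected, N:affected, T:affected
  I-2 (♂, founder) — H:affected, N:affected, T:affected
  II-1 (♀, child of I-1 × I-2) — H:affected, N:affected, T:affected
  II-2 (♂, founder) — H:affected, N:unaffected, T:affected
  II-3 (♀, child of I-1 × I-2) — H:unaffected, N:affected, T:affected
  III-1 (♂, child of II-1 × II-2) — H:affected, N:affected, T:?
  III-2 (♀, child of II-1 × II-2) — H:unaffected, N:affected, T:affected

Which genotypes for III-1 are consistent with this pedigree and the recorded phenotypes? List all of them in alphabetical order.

H/I-1 aff ·: Hh
H/I-2 aff ·: Hh
H/II-1 aff I-1×I-2: Hh
H/II-2 aff ·: Hh
H/II-3 un I-1×I-2: hh
H/III-1 aff II-1×II-2: Hh|HH
H/III-2 un II-1×II-2: hh
⇒ H over [I-1,I-2,II-1,II-2,II-3,III-1,III-2]: 2 consistent
N/I-1 aff ·: Nn|NN
N/I-2 aff ·: Nn|NN
N/II-1 aff I-1×I-2: Nn|NN
N/II-2 un ·: nn
N/II-3 aff I-1×I-2: Nn|NN
N/III-1 aff II-1×II-2: Nn
N/III-2 aff II-1×II-2: Nn
⇒ N over [I-1,I-2,II-1,II-2,II-3,III-1,III-2]: 13 consistent
T/I-1 aff ·: Tt|TT
T/I-2 aff ·: Tt|TT
T/II-1 aff I-1×I-2: Tt|TT
T/II-2 aff ·: Tt|TT
T/II-3 aff I-1×I-2: Tt|TT
T/III-1 ? II-1×II-2: tt|Tt|TT
T/III-2 aff II-1×II-2: Tt|TT
⇒ T over [I-1,I-2,II-1,II-2,II-3,III-1,III-2]: 95 consistent

III-1 ∈ {HH Nn TT, HH Nn Tt, HH Nn tt, Hh Nn TT, Hh Nn Tt, Hh Nn tt}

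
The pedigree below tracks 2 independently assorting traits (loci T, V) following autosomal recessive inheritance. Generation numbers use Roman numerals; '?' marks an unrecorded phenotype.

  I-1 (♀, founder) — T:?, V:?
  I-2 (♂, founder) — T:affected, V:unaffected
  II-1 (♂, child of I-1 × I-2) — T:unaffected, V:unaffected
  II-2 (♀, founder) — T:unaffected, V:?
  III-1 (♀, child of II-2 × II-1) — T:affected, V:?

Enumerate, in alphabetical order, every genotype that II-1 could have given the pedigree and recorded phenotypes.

T/I-1 ? ·: TT|Tt
T/I-2 aff ·: tt
T/II-1 un I-1×I-2: Tt
T/II-2 un ·: Tt
T/III-1 aff II-2×II-1: tt
⇒ T over [I-1,I-2,II-1,II-2,III-1]: 2 consistent
V/I-1 ? ·: VV|Vv|vv
V/I-2 un ·: VV|Vv
V/II-1 un I-1×I-2: VV|Vv
V/II-2 ? ·: VV|Vv|vv
V/III-1 ? II-2×II-1: VV|Vv|vv
⇒ V over [I-1,I-2,II-1,II-2,III-1]: 51 consistent

II-1 ∈ {Tt VV, Tt Vv}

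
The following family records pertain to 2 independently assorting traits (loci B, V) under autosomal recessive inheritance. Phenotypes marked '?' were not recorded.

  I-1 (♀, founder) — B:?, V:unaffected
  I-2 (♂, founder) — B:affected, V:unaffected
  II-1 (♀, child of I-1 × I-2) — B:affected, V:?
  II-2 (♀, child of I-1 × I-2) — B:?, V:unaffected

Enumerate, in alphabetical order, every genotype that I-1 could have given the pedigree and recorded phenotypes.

I-1 ∈ {Bb VV, Bb Vv, bb VV, bb Vv}

B/I-1 ? ·: Bb|bb
B/I-2 aff ·: bb
B/II-1 aff I-1×I-2: bb
B/II-2 ? I-1×I-2: Bb|bb
⇒ B over [I-1,I-2,II-1,II-2]: 3 consistent
V/I-1 un ·: VV|Vv
V/I-2 un ·: VV|Vv
V/II-1 ? I-1×I-2: VV|Vv|vv
V/II-2 un I-1×I-2: VV|Vv
⇒ V over [I-1,I-2,II-1,II-2]: 15 consistent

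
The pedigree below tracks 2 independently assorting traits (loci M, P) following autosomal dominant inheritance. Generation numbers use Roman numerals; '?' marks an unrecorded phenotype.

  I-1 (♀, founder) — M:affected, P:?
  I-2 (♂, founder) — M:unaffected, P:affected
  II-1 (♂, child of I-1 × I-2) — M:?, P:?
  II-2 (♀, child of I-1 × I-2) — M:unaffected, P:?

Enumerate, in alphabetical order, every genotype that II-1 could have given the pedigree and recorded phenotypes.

M/I-1 aff ·: Mm
M/I-2 un ·: mm
M/II-1 ? I-1×I-2: mm|Mm
M/II-2 un I-1×I-2: mm
⇒ M over [I-1,I-2,II-1,II-2]: 2 consistent
P/I-1 ? ·: pp|Pp|PP
P/I-2 aff ·: Pp|PP
P/II-1 ? I-1×I-2: pp|Pp|PP
P/II-2 ? I-1×I-2: pp|Pp|PP
⇒ P over [I-1,I-2,II-1,II-2]: 23 consistent

II-1 ∈ {Mm PP, Mm Pp, Mm pp, mm PP, mm Pp, mm pp}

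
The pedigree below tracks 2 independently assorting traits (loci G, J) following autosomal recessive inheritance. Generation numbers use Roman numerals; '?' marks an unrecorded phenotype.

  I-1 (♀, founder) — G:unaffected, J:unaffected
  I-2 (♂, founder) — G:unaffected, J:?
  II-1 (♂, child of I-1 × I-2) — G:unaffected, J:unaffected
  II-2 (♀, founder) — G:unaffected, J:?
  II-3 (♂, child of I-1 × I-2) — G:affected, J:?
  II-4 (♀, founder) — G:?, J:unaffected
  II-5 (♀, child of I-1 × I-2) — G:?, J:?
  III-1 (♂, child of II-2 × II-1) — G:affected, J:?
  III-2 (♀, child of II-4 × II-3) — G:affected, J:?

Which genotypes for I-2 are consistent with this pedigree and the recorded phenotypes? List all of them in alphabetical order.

I-2 ∈ {Gg JJ, Gg Jj, Gg jj}

G/I-1 un ·: Gg
G/I-2 un ·: Gg
G/II-1 un I-1×I-2: Gg
G/II-2 un ·: Gg
G/II-3 aff I-1×I-2: gg
G/II-4 ? ·: Gg|gg
G/II-5 ? I-1×I-2: GG|Gg|gg
G/III-1 aff II-2×II-1: gg
G/III-2 aff II-4×II-3: gg
⇒ G over [I-1,I-2,II-1,II-2,II-3,II-4,II-5,III-1,III-2]: 6 consistent
J/I-1 un ·: JJ|Jj
J/I-2 ? ·: JJ|Jj|jj
J/II-1 un I-1×I-2: JJ|Jj
J/II-2 ? ·: JJ|Jj|jj
J/II-3 ? I-1×I-2: JJ|Jj|jj
J/II-4 un ·: JJ|Jj
J/II-5 ? I-1×I-2: JJ|Jj|jj
J/III-1 ? II-2×II-1: JJ|Jj|jj
J/III-2 ? II-4×II-3: JJ|Jj|jj
⇒ J over [I-1,I-2,II-1,II-2,II-3,II-4,II-5,III-1,III-2]: 874 consistent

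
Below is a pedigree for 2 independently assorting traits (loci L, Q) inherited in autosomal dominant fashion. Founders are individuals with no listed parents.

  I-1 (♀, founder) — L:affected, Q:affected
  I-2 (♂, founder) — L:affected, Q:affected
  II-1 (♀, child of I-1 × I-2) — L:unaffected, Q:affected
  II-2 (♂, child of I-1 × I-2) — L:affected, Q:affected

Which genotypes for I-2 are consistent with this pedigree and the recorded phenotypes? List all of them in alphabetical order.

I-2 ∈ {Ll QQ, Ll Qq}

L/I-1 aff ·: Ll
L/I-2 aff ·: Ll
L/II-1 un I-1×I-2: ll
L/II-2 aff I-1×I-2: Ll|LL
⇒ L over [I-1,I-2,II-1,II-2]: 2 consistent
Q/I-1 aff ·: Qq|QQ
Q/I-2 aff ·: Qq|QQ
Q/II-1 aff I-1×I-2: Qq|QQ
Q/II-2 aff I-1×I-2: Qq|QQ
⇒ Q over [I-1,I-2,II-1,II-2]: 13 consistent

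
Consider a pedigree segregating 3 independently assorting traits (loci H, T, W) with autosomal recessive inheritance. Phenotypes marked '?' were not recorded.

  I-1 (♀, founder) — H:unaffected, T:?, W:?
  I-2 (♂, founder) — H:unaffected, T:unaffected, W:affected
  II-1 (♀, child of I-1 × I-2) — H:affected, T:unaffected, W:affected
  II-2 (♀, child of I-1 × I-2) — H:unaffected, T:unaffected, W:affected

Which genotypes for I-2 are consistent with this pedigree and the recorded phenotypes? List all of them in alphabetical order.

H/I-1 un ·: Hh
H/I-2 un ·: Hh
H/II-1 aff I-1×I-2: hh
H/II-2 un I-1×I-2: HH|Hh
⇒ H over [I-1,I-2,II-1,II-2]: 2 consistent
T/I-1 ? ·: TT|Tt|tt
T/I-2 un ·: TT|Tt
T/II-1 un I-1×I-2: TT|Tt
T/II-2 un I-1×I-2: TT|Tt
⇒ T over [I-1,I-2,II-1,II-2]: 15 consistent
W/I-1 ? ·: Ww|ww
W/I-2 aff ·: ww
W/II-1 aff I-1×I-2: ww
W/II-2 aff I-1×I-2: ww
⇒ W over [I-1,I-2,II-1,II-2]: 2 consistent

I-2 ∈ {Hh TT ww, Hh Tt ww}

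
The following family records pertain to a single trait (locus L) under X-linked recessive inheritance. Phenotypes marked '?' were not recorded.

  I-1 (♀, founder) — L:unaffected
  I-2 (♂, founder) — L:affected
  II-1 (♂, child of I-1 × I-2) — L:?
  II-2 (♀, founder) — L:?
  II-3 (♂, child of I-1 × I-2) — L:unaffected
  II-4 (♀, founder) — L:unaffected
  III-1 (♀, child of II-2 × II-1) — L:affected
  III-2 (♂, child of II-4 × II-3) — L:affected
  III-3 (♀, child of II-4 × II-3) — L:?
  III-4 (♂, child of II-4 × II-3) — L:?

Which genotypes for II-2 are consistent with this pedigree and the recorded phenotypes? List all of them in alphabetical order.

L/I-1 un ·: X^LX^l
L/I-2 aff ·: X^lY
L/II-1 ? I-1×I-2: X^lY
L/II-2 ? ·: X^LX^l|X^lX^l
L/II-3 un I-1×I-2: X^LY
L/II-4 un ·: X^LX^l
L/III-1 aff II-2×II-1: X^lX^l
L/III-2 aff II-4×II-3: X^lY
L/III-3 ? II-4×II-3: X^LX^L|X^LX^l
L/III-4 ? II-4×II-3: X^LY|X^lY
⇒ L over [I-1,I-2,II-1,II-2,II-3,II-4,III-1,III-2,III-3,III-4]: 8 consistent

II-2 ∈ {X^LX^l, X^lX^l}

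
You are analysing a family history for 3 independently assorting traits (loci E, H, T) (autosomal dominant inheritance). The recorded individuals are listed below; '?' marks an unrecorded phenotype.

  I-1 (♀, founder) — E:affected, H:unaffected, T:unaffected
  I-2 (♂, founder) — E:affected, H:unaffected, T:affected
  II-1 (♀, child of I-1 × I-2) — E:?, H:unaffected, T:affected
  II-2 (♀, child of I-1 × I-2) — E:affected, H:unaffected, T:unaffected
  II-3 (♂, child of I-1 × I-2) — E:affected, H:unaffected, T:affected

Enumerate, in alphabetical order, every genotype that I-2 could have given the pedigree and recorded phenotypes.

E/I-1 aff ·: Ee|EE
E/I-2 aff ·: Ee|EE
E/II-1 ? I-1×I-2: ee|Ee|EE
E/II-2 aff I-1×I-2: Ee|EE
E/II-3 aff I-1×I-2: Ee|EE
⇒ E over [I-1,I-2,II-1,II-2,II-3]: 29 consistent
H/I-1 un ·: hh
H/I-2 un ·: hh
H/II-1 un I-1×I-2: hh
H/II-2 un I-1×I-2: hh
H/II-3 un I-1×I-2: hh
⇒ H over [I-1,I-2,II-1,II-2,II-3]: 1 consistent
T/I-1 un ·: tt
T/I-2 aff ·: Tt
T/II-1 aff I-1×I-2: Tt
T/II-2 un I-1×I-2: tt
T/II-3 aff I-1×I-2: Tt
⇒ T over [I-1,I-2,II-1,II-2,II-3]: 1 consistent

I-2 ∈ {EE hh Tt, Ee hh Tt}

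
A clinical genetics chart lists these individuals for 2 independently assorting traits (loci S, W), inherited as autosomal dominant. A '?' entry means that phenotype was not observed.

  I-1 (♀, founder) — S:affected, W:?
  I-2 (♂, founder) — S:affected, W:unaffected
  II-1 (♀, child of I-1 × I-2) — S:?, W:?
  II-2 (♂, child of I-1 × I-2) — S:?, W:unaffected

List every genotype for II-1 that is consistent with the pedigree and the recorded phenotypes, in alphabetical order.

II-1 ∈ {SS Ww, SS ww, Ss Ww, Ss ww, ss Ww, ss ww}

S/I-1 aff ·: Ss|SS
S/I-2 aff ·: Ss|SS
S/II-1 ? I-1×I-2: ss|Ss|SS
S/II-2 ? I-1×I-2: ss|Ss|SS
⇒ S over [I-1,I-2,II-1,II-2]: 18 consistent
W/I-1 ? ·: ww|Ww
W/I-2 un ·: ww
W/II-1 ? I-1×I-2: ww|Ww
W/II-2 un I-1×I-2: ww
⇒ W over [I-1,I-2,II-1,II-2]: 3 consistent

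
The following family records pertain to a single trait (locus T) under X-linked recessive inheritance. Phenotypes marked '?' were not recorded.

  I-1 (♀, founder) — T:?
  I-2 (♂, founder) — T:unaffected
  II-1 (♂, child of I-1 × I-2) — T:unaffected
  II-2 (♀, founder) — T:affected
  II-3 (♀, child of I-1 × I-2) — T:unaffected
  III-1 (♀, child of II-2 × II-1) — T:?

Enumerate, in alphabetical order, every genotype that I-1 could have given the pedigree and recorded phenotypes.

I-1 ∈ {X^TX^T, X^TX^t}

T/I-1 ? ·: X^TX^T|X^TX^t
T/I-2 un ·: X^TY
T/II-1 un I-1×I-2: X^TY
T/II-2 aff ·: X^tX^t
T/II-3 un I-1×I-2: X^TX^T|X^TX^t
T/III-1 ? II-2×II-1: X^TX^t
⇒ T over [I-1,I-2,II-1,II-2,II-3,III-1]: 3 consistent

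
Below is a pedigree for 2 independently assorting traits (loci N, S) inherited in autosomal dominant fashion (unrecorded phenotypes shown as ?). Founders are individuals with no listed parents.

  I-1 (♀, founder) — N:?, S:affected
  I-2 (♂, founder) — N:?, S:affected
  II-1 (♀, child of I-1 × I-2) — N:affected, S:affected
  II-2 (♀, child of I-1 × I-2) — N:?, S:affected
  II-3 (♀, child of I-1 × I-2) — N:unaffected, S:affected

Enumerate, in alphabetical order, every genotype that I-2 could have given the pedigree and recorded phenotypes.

I-2 ∈ {Nn SS, Nn Ss, nn SS, nn Ss}

N/I-1 ? ·: nn|Nn
N/I-2 ? ·: nn|Nn
N/II-1 aff I-1×I-2: Nn|NN
N/II-2 ? I-1×I-2: nn|Nn|NN
N/II-3 un I-1×I-2: nn
⇒ N over [I-1,I-2,II-1,II-2,II-3]: 10 consistent
S/I-1 aff ·: Ss|SS
S/I-2 aff ·: Ss|SS
S/II-1 aff I-1×I-2: Ss|SS
S/II-2 aff I-1×I-2: Ss|SS
S/II-3 aff I-1×I-2: Ss|SS
⇒ S over [I-1,I-2,II-1,II-2,II-3]: 25 consistent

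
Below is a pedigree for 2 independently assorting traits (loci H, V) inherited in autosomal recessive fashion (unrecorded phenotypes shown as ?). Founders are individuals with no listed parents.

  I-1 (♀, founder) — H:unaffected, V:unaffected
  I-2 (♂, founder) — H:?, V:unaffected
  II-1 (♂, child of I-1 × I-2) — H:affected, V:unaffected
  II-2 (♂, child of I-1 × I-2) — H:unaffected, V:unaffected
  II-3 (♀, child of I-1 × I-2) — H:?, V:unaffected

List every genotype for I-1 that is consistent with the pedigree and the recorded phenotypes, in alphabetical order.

I-1 ∈ {Hh VV, Hh Vv}

H/I-1 un ·: Hh
H/I-2 ? ·: Hh|hh
H/II-1 aff I-1×I-2: hh
H/II-2 un I-1×I-2: HH|Hh
H/II-3 ? I-1×I-2: HH|Hh|hh
⇒ H over [I-1,I-2,II-1,II-2,II-3]: 8 consistent
V/I-1 un ·: VV|Vv
V/I-2 un ·: VV|Vv
V/II-1 un I-1×I-2: VV|Vv
V/II-2 un I-1×I-2: VV|Vv
V/II-3 un I-1×I-2: VV|Vv
⇒ V over [I-1,I-2,II-1,II-2,II-3]: 25 consistent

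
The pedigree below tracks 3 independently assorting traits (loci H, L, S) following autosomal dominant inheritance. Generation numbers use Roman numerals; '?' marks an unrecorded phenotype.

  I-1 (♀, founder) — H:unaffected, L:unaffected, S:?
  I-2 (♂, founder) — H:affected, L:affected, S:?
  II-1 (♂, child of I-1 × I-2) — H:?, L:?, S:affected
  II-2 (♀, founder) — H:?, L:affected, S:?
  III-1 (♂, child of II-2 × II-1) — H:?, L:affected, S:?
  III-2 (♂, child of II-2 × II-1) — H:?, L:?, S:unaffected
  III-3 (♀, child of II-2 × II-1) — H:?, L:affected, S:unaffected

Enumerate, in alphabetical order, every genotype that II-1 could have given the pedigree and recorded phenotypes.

H/I-1 un ·: hh
H/I-2 aff ·: Hh|HH
H/II-1 ? I-1×I-2: hh|Hh
H/II-2 ? ·: hh|Hh|HH
H/III-1 ? II-2×II-1: hh|Hh|HH
H/III-2 ? II-2×II-1: hh|Hh|HH
H/III-3 ? II-2×II-1: hh|Hh|HH
⇒ H over [I-1,I-2,II-1,II-2,III-1,III-2,III-3]: 96 consistent
L/I-1 un ·: ll
L/I-2 aff ·: Ll|LL
L/II-1 ? I-1×I-2: ll|Ll
L/II-2 aff ·: Ll|LL
L/III-1 aff II-2×II-1: Ll|LL
L/III-2 ? II-2×II-1: ll|Ll|LL
L/III-3 aff II-2×II-1: Ll|LL
⇒ L over [I-1,I-2,II-1,II-2,III-1,III-2,III-3]: 43 consistent
S/I-1 ? ·: ss|Ss|SS
S/I-2 ? ·: ss|Ss|SS
S/II-1 aff I-1×I-2: Ss
S/II-2 ? ·: ss|Ss
S/III-1 ? II-2×II-1: ss|Ss|SS
S/III-2 un II-2×II-1: ss
S/III-3 un II-2×II-1: ss
⇒ S over [I-1,I-2,II-1,II-2,III-1,III-2,III-3]: 35 consistent

II-1 ∈ {Hh Ll Ss, Hh ll Ss, hh Ll Ss, hh ll Ss}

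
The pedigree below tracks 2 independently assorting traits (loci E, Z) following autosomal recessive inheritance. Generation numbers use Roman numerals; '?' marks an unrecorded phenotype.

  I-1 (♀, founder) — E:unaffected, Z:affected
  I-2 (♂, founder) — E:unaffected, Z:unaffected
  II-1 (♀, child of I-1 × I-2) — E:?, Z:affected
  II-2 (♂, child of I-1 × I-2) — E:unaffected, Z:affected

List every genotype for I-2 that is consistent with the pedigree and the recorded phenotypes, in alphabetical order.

E/I-1 un ·: EE|Ee
E/I-2 un ·: EE|Ee
E/II-1 ? I-1×I-2: EE|Ee|ee
E/II-2 un I-1×I-2: EE|Ee
⇒ E over [I-1,I-2,II-1,II-2]: 15 consistent
Z/I-1 aff ·: zz
Z/I-2 un ·: Zz
Z/II-1 aff I-1×I-2: zz
Z/II-2 aff I-1×I-2: zz
⇒ Z over [I-1,I-2,II-1,II-2]: 1 consistent

I-2 ∈ {EE Zz, Ee Zz}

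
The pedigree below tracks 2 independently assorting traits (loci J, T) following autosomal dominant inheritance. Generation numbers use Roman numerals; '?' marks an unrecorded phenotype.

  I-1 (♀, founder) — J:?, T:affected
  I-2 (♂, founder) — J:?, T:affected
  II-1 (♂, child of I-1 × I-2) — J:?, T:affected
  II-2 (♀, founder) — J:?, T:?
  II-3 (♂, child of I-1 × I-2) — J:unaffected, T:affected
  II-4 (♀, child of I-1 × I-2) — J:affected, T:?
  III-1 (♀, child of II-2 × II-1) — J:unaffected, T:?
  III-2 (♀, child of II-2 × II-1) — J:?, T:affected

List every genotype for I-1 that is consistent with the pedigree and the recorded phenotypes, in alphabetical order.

I-1 ∈ {Jj TT, Jj Tt, jj TT, jj Tt}

J/I-1 ? ·: jj|Jj
J/I-2 ? ·: jj|Jj
J/II-1 ? I-1×I-2: jj|Jj
J/II-2 ? ·: jj|Jj
J/II-3 un I-1×I-2: jj
J/II-4 aff I-1×I-2: Jj|JJ
J/III-1 un II-2×II-1: jj
J/III-2 ? II-2×II-1: jj|Jj|JJ
⇒ J over [I-1,I-2,II-1,II-2,II-3,II-4,III-1,III-2]: 32 consistent
T/I-1 aff ·: Tt|TT
T/I-2 aff ·: Tt|TT
T/II-1 aff I-1×I-2: Tt|TT
T/II-2 ? ·: tt|Tt|TT
T/II-3 aff I-1×I-2: Tt|TT
T/II-4 ? I-1×I-2: tt|Tt|TT
T/III-1 ? II-2×II-1: tt|Tt|TT
T/III-2 aff II-2×II-1: Tt|TT
⇒ T over [I-1,I-2,II-1,II-2,II-3,II-4,III-1,III-2]: 258 consistent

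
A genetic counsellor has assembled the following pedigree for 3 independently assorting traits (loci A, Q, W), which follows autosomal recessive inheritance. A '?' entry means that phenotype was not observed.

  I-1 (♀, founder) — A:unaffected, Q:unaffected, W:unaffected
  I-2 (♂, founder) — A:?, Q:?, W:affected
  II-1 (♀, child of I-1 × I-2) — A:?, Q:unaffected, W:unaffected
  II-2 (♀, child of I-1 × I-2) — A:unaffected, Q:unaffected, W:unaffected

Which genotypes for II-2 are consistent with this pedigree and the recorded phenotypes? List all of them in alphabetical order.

II-2 ∈ {AA QQ Ww, AA Qq Ww, Aa QQ Ww, Aa Qq Ww}

A/I-1 un ·: AA|Aa
A/I-2 ? ·: AA|Aa|aa
A/II-1 ? I-1×I-2: AA|Aa|aa
A/II-2 un I-1×I-2: AA|Aa
⇒ A over [I-1,I-2,II-1,II-2]: 18 consistent
Q/I-1 un ·: QQ|Qq
Q/I-2 ? ·: QQ|Qq|qq
Q/II-1 un I-1×I-2: QQ|Qq
Q/II-2 un I-1×I-2: QQ|Qq
⇒ Q over [I-1,I-2,II-1,II-2]: 15 consistent
W/I-1 un ·: WW|Ww
W/I-2 aff ·: ww
W/II-1 un I-1×I-2: Ww
W/II-2 un I-1×I-2: Ww
⇒ W over [I-1,I-2,II-1,II-2]: 2 consistent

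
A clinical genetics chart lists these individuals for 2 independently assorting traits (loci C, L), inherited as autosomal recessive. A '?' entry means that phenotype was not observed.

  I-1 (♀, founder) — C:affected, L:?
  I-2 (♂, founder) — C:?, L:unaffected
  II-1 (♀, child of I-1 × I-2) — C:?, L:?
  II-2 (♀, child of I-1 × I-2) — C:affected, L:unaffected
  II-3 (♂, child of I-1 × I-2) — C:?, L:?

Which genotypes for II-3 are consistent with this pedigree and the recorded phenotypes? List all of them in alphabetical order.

II-3 ∈ {Cc LL, Cc Ll, Cc ll, cc LL, cc Ll, cc ll}

C/I-1 aff ·: cc
C/I-2 ? ·: Cc|cc
C/II-1 ? I-1×I-2: Cc|cc
C/II-2 aff I-1×I-2: cc
C/II-3 ? I-1×I-2: Cc|cc
⇒ C over [I-1,I-2,II-1,II-2,II-3]: 5 consistent
L/I-1 ? ·: LL|Ll|ll
L/I-2 un ·: LL|Ll
L/II-1 ? I-1×I-2: LL|Ll|ll
L/II-2 un I-1×I-2: LL|Ll
L/II-3 ? I-1×I-2: LL|Ll|ll
⇒ L over [I-1,I-2,II-1,II-2,II-3]: 40 consistent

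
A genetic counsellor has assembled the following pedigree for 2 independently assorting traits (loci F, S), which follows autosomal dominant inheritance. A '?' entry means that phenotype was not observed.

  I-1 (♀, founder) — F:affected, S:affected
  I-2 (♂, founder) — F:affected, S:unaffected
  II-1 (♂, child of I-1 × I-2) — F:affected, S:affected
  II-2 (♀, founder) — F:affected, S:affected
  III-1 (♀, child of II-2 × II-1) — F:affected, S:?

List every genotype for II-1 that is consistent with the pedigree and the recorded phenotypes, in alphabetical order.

F/I-1 aff ·: Ff|FF
F/I-2 aff ·: Ff|FF
F/II-1 aff I-1×I-2: Ff|FF
F/II-2 aff ·: Ff|FF
F/III-1 aff II-2×II-1: Ff|FF
⇒ F over [I-1,I-2,II-1,II-2,III-1]: 24 consistent
S/I-1 aff ·: Ss|SS
S/I-2 un ·: ss
S/II-1 aff I-1×I-2: Ss
S/II-2 aff ·: Ss|SS
S/III-1 ? II-2×II-1: ss|Ss|SS
⇒ S over [I-1,I-2,II-1,II-2,III-1]: 10 consistent

II-1 ∈ {FF Ss, Ff Ss}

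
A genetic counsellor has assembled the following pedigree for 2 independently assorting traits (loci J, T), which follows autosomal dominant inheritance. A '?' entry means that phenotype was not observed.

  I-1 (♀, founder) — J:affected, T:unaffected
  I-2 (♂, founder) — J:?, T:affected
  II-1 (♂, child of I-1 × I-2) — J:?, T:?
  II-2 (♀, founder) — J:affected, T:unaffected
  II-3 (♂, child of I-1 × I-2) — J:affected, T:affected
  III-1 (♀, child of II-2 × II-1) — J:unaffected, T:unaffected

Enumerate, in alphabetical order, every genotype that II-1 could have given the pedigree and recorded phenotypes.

J/I-1 aff ·: Jj|JJ
J/I-2 ? ·: jj|Jj|JJ
J/II-1 ? I-1×I-2: jj|Jj
J/II-2 aff ·: Jj
J/II-3 aff I-1×I-2: Jj|JJ
J/III-1 un II-2×II-1: jj
⇒ J over [I-1,I-2,II-1,II-2,II-3,III-1]: 11 consistent
T/I-1 un ·: tt
T/I-2 aff ·: Tt|TT
T/II-1 ? I-1×I-2: tt|Tt
T/II-2 un ·: tt
T/II-3 aff I-1×I-2: Tt
T/III-1 un II-2×II-1: tt
⇒ T over [I-1,I-2,II-1,II-2,II-3,III-1]: 3 consistent

II-1 ∈ {Jj Tt, Jj tt, jj Tt, jj tt}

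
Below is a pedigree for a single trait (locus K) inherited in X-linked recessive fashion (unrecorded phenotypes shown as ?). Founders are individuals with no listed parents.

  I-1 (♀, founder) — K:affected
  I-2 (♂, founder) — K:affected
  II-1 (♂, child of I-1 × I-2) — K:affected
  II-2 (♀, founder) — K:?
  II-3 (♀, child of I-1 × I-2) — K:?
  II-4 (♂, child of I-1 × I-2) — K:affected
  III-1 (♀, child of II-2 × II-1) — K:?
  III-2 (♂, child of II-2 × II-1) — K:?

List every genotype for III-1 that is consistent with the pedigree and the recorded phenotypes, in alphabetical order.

K/I-1 aff ·: X^kX^k
K/I-2 aff ·: X^kY
K/II-1 aff I-1×I-2: X^kY
K/II-2 ? ·: X^KX^K|X^KX^k|X^kX^k
K/II-3 ? I-1×I-2: X^kX^k
K/II-4 aff I-1×I-2: X^kY
K/III-1 ? II-2×II-1: X^KX^k|X^kX^k
K/III-2 ? II-2×II-1: X^KY|X^kY
⇒ K over [I-1,I-2,II-1,II-2,II-3,II-4,III-1,III-2]: 6 consistent

III-1 ∈ {X^KX^k, X^kX^k}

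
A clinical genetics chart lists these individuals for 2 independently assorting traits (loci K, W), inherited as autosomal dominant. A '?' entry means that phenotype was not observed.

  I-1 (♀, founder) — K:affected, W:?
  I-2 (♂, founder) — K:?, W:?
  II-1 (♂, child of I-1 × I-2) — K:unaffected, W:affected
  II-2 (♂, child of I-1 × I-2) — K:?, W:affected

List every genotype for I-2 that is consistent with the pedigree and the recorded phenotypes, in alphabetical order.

I-2 ∈ {Kk WW, Kk Ww, Kk ww, kk WW, kk Ww, kk ww}

K/I-1 aff ·: Kk
K/I-2 ? ·: kk|Kk
K/II-1 un I-1×I-2: kk
K/II-2 ? I-1×I-2: kk|Kk|KK
⇒ K over [I-1,I-2,II-1,II-2]: 5 consistent
W/I-1 ? ·: ww|Ww|WW
W/I-2 ? ·: ww|Ww|WW
W/II-1 aff I-1×I-2: Ww|WW
W/II-2 aff I-1×I-2: Ww|WW
⇒ W over [I-1,I-2,II-1,II-2]: 17 consistent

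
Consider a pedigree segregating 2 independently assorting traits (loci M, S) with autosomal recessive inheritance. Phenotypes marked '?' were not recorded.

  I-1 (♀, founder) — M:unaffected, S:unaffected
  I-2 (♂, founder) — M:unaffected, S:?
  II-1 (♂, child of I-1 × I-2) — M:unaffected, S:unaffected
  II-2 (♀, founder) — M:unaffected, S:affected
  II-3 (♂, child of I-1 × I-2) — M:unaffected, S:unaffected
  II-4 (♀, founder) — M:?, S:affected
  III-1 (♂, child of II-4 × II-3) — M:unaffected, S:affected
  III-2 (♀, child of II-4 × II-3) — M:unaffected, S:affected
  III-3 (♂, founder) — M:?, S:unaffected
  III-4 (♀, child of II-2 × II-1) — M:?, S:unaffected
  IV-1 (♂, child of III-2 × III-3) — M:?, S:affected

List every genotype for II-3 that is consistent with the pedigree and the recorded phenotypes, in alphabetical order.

M/I-1 un ·: MM|Mm
M/I-2 un ·: MM|Mm
M/II-1 un I-1×I-2: MM|Mm
M/II-2 un ·: MM|Mm
M/II-3 un I-1×I-2: MM|Mm
M/II-4 ? ·: MM|Mm|mm
M/III-1 un II-4×II-3: MM|Mm
M/III-2 un II-4×II-3: MM|Mm
M/III-3 ? ·: MM|Mm|mm
M/III-4 ? II-2×II-1: MM|Mm|mm
M/IV-1 ? III-2×III-3: MM|Mm|mm
⇒ M over [I-1,I-2,II-1,II-2,II-3,II-4,III-1,III-2,III-3,III-4,IV-1]: 2115 consistent
S/I-1 un ·: SS|Ss
S/I-2 ? ·: SS|Ss|ss
S/II-1 un I-1×I-2: SS|Ss
S/II-2 aff ·: ss
S/II-3 un I-1×I-2: Ss
S/II-4 aff ·: ss
S/III-1 aff II-4×II-3: ss
S/III-2 aff II-4×II-3: ss
S/III-3 un ·: Ss
S/III-4 un II-2×II-1: Ss
S/IV-1 aff III-2×III-3: ss
⇒ S over [I-1,I-2,II-1,II-2,II-3,II-4,III-1,III-2,III-3,III-4,IV-1]: 8 consistent

II-3 ∈ {MM Ss, Mm Ss}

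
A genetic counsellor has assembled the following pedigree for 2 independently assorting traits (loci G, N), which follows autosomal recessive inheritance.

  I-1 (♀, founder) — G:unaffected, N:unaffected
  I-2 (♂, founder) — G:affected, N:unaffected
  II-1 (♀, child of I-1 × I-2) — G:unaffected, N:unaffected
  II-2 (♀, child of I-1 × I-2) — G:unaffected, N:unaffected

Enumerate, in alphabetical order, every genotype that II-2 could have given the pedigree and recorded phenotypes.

G/I-1 un ·: GG|Gg
G/I-2 aff ·: gg
G/II-1 un I-1×I-2: Gg
G/II-2 un I-1×I-2: Gg
⇒ G over [I-1,I-2,II-1,II-2]: 2 consistent
N/I-1 un ·: NN|Nn
N/I-2 un ·: NN|Nn
N/II-1 un I-1×I-2: NN|Nn
N/II-2 un I-1×I-2: NN|Nn
⇒ N over [I-1,I-2,II-1,II-2]: 13 consistent

II-2 ∈ {Gg NN, Gg Nn}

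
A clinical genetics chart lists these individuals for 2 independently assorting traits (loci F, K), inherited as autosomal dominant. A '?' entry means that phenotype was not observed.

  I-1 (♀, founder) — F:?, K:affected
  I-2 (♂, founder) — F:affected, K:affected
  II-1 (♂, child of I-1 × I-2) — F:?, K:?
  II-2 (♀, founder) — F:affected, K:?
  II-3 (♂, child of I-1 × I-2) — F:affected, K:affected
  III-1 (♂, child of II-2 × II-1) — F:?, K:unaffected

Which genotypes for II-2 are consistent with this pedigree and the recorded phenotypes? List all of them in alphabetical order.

II-2 ∈ {FF Kk, FF kk, Ff Kk, Ff kk}

F/I-1 ? ·: ff|Ff|FF
F/I-2 aff ·: Ff|FF
F/II-1 ? I-1×I-2: ff|Ff|FF
F/II-2 aff ·: Ff|FF
F/II-3 aff I-1×I-2: Ff|FF
F/III-1 ? II-2×II-1: ff|Ff|FF
⇒ F over [I-1,I-2,II-1,II-2,II-3,III-1]: 70 consistent
K/I-1 aff ·: Kk|KK
K/I-2 aff ·: Kk|KK
K/II-1 ? I-1×I-2: kk|Kk
K/II-2 ? ·: kk|Kk
K/II-3 aff I-1×I-2: Kk|KK
K/III-1 un II-2×II-1: kk
⇒ K over [I-1,I-2,II-1,II-2,II-3,III-1]: 16 consistent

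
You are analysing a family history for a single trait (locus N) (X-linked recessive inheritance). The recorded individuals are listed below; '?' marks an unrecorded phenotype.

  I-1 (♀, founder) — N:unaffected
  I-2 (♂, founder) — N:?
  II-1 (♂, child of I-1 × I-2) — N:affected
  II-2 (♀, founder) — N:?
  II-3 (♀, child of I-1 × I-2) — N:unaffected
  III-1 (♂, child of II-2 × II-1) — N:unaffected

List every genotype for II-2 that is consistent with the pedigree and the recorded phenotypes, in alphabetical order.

II-2 ∈ {X^NX^N, X^NX^n}

N/I-1 un ·: X^NX^n
N/I-2 ? ·: X^NY|X^nY
N/II-1 aff I-1×I-2: X^nY
N/II-2 ? ·: X^NX^N|X^NX^n
N/II-3 un I-1×I-2: X^NX^N|X^NX^n
N/III-1 un II-2×II-1: X^NY
⇒ N over [I-1,I-2,II-1,II-2,II-3,III-1]: 6 consistent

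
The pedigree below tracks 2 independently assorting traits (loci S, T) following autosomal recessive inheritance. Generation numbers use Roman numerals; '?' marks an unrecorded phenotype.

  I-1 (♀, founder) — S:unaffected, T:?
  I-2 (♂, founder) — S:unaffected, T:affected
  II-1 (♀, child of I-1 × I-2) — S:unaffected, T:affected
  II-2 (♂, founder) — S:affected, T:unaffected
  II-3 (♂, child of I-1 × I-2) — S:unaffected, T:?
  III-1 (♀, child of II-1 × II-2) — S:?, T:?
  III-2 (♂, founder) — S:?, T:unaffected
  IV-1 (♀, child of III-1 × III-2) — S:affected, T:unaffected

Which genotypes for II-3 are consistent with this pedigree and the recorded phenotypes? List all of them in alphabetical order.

S/I-1 un ·: SS|Ss
S/I-2 un ·: SS|Ss
S/II-1 un I-1×I-2: SS|Ss
S/II-2 aff ·: ss
S/II-3 un I-1×I-2: SS|Ss
S/III-1 ? II-1×II-2: Ss|ss
S/III-2 ? ·: Ss|ss
S/IV-1 aff III-1×III-2: ss
⇒ S over [I-1,I-2,II-1,II-2,II-3,III-1,III-2,IV-1]: 38 consistent
T/I-1 ? ·: Tt|tt
T/I-2 aff ·: tt
T/II-1 aff I-1×I-2: tt
T/II-2 un ·: TT|Tt
T/II-3 ? I-1×I-2: Tt|tt
T/III-1 ? II-1×II-2: Tt|tt
T/III-2 un ·: TT|Tt
T/IV-1 un III-1×III-2: TT|Tt
⇒ T over [I-1,I-2,II-1,II-2,II-3,III-1,III-2,IV-1]: 30 consistent

II-3 ∈ {SS Tt, SS tt, Ss Tt, Ss tt}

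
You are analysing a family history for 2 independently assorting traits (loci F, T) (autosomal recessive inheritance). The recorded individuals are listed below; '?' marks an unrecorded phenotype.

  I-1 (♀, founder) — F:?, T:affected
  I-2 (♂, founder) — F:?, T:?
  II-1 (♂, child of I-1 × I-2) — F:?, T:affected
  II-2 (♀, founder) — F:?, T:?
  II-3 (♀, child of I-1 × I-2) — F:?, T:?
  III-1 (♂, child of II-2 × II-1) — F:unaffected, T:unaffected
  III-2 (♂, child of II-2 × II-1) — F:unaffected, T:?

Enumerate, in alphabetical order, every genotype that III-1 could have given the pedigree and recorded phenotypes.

F/I-1 ? ·: FF|Ff|ff
F/I-2 ? ·: FF|Ff|ff
F/II-1 ? I-1×I-2: FF|Ff|ff
F/II-2 ? ·: FF|Ff|ff
F/II-3 ? I-1×I-2: FF|Ff|ff
F/III-1 un II-2×II-1: FF|Ff
F/III-2 un II-2×II-1: FF|Ff
⇒ F over [I-1,I-2,II-1,II-2,II-3,III-1,III-2]: 181 consistent
T/I-1 aff ·: tt
T/I-2 ? ·: Tt|tt
T/II-1 aff I-1×I-2: tt
T/II-2 ? ·: TT|Tt
T/II-3 ? I-1×I-2: Tt|tt
T/III-1 un II-2×II-1: Tt
T/III-2 ? II-2×II-1: Tt|tt
⇒ T over [I-1,I-2,II-1,II-2,II-3,III-1,III-2]: 9 consistent

III-1 ∈ {FF Tt, Ff Tt}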